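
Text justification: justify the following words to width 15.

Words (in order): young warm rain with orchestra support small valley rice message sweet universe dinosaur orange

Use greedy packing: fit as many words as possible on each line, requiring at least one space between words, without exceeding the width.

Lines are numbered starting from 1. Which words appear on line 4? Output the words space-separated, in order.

Line 1: ['young', 'warm', 'rain'] (min_width=15, slack=0)
Line 2: ['with', 'orchestra'] (min_width=14, slack=1)
Line 3: ['support', 'small'] (min_width=13, slack=2)
Line 4: ['valley', 'rice'] (min_width=11, slack=4)
Line 5: ['message', 'sweet'] (min_width=13, slack=2)
Line 6: ['universe'] (min_width=8, slack=7)
Line 7: ['dinosaur', 'orange'] (min_width=15, slack=0)

Answer: valley rice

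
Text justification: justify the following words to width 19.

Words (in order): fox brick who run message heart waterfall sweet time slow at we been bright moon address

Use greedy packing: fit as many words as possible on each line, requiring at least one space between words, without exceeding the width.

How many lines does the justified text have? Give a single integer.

Line 1: ['fox', 'brick', 'who', 'run'] (min_width=17, slack=2)
Line 2: ['message', 'heart'] (min_width=13, slack=6)
Line 3: ['waterfall', 'sweet'] (min_width=15, slack=4)
Line 4: ['time', 'slow', 'at', 'we'] (min_width=15, slack=4)
Line 5: ['been', 'bright', 'moon'] (min_width=16, slack=3)
Line 6: ['address'] (min_width=7, slack=12)
Total lines: 6

Answer: 6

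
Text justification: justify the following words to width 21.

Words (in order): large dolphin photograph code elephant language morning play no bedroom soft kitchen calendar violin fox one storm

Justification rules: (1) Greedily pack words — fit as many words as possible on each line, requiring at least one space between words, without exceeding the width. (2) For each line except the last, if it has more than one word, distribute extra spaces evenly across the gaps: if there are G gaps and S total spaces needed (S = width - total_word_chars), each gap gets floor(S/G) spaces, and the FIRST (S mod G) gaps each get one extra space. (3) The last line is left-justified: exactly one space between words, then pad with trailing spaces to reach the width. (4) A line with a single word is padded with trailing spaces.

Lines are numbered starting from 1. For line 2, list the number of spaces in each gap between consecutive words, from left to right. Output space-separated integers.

Line 1: ['large', 'dolphin'] (min_width=13, slack=8)
Line 2: ['photograph', 'code'] (min_width=15, slack=6)
Line 3: ['elephant', 'language'] (min_width=17, slack=4)
Line 4: ['morning', 'play', 'no'] (min_width=15, slack=6)
Line 5: ['bedroom', 'soft', 'kitchen'] (min_width=20, slack=1)
Line 6: ['calendar', 'violin', 'fox'] (min_width=19, slack=2)
Line 7: ['one', 'storm'] (min_width=9, slack=12)

Answer: 7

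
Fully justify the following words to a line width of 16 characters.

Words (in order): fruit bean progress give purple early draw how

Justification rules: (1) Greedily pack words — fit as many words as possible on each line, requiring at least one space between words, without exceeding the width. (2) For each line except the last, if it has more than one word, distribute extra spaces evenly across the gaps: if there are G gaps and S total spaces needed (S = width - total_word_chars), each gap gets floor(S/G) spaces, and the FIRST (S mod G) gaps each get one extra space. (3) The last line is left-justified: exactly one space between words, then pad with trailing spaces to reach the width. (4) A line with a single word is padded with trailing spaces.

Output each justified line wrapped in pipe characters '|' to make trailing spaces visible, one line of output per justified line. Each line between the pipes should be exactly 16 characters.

Answer: |fruit       bean|
|progress    give|
|purple     early|
|draw how        |

Derivation:
Line 1: ['fruit', 'bean'] (min_width=10, slack=6)
Line 2: ['progress', 'give'] (min_width=13, slack=3)
Line 3: ['purple', 'early'] (min_width=12, slack=4)
Line 4: ['draw', 'how'] (min_width=8, slack=8)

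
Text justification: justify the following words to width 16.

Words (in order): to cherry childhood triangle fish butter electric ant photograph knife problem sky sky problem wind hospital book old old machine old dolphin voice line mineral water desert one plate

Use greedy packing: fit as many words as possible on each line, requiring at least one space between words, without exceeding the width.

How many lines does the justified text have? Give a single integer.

Answer: 14

Derivation:
Line 1: ['to', 'cherry'] (min_width=9, slack=7)
Line 2: ['childhood'] (min_width=9, slack=7)
Line 3: ['triangle', 'fish'] (min_width=13, slack=3)
Line 4: ['butter', 'electric'] (min_width=15, slack=1)
Line 5: ['ant', 'photograph'] (min_width=14, slack=2)
Line 6: ['knife', 'problem'] (min_width=13, slack=3)
Line 7: ['sky', 'sky', 'problem'] (min_width=15, slack=1)
Line 8: ['wind', 'hospital'] (min_width=13, slack=3)
Line 9: ['book', 'old', 'old'] (min_width=12, slack=4)
Line 10: ['machine', 'old'] (min_width=11, slack=5)
Line 11: ['dolphin', 'voice'] (min_width=13, slack=3)
Line 12: ['line', 'mineral'] (min_width=12, slack=4)
Line 13: ['water', 'desert', 'one'] (min_width=16, slack=0)
Line 14: ['plate'] (min_width=5, slack=11)
Total lines: 14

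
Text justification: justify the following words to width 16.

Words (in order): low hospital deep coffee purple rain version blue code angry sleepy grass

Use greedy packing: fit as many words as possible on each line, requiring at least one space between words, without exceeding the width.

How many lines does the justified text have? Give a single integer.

Line 1: ['low', 'hospital'] (min_width=12, slack=4)
Line 2: ['deep', 'coffee'] (min_width=11, slack=5)
Line 3: ['purple', 'rain'] (min_width=11, slack=5)
Line 4: ['version', 'blue'] (min_width=12, slack=4)
Line 5: ['code', 'angry'] (min_width=10, slack=6)
Line 6: ['sleepy', 'grass'] (min_width=12, slack=4)
Total lines: 6

Answer: 6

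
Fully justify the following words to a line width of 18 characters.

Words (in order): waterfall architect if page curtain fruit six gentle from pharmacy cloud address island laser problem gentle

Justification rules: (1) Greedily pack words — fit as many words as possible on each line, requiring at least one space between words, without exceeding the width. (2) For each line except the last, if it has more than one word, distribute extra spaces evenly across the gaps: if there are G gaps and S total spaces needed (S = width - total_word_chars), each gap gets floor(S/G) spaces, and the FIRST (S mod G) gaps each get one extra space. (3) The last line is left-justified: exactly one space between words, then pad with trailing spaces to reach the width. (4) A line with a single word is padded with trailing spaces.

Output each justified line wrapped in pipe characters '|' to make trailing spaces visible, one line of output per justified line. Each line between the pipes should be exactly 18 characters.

Line 1: ['waterfall'] (min_width=9, slack=9)
Line 2: ['architect', 'if', 'page'] (min_width=17, slack=1)
Line 3: ['curtain', 'fruit', 'six'] (min_width=17, slack=1)
Line 4: ['gentle', 'from'] (min_width=11, slack=7)
Line 5: ['pharmacy', 'cloud'] (min_width=14, slack=4)
Line 6: ['address', 'island'] (min_width=14, slack=4)
Line 7: ['laser', 'problem'] (min_width=13, slack=5)
Line 8: ['gentle'] (min_width=6, slack=12)

Answer: |waterfall         |
|architect  if page|
|curtain  fruit six|
|gentle        from|
|pharmacy     cloud|
|address     island|
|laser      problem|
|gentle            |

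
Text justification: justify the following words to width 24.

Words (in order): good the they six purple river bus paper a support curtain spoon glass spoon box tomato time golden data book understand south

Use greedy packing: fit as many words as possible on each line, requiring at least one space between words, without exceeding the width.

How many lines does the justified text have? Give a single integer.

Answer: 6

Derivation:
Line 1: ['good', 'the', 'they', 'six', 'purple'] (min_width=24, slack=0)
Line 2: ['river', 'bus', 'paper', 'a'] (min_width=17, slack=7)
Line 3: ['support', 'curtain', 'spoon'] (min_width=21, slack=3)
Line 4: ['glass', 'spoon', 'box', 'tomato'] (min_width=22, slack=2)
Line 5: ['time', 'golden', 'data', 'book'] (min_width=21, slack=3)
Line 6: ['understand', 'south'] (min_width=16, slack=8)
Total lines: 6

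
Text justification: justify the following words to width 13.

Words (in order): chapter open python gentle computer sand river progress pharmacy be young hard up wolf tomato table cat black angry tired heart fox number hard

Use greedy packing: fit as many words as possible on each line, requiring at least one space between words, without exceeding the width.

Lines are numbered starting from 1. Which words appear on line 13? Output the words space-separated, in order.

Answer: hard

Derivation:
Line 1: ['chapter', 'open'] (min_width=12, slack=1)
Line 2: ['python', 'gentle'] (min_width=13, slack=0)
Line 3: ['computer', 'sand'] (min_width=13, slack=0)
Line 4: ['river'] (min_width=5, slack=8)
Line 5: ['progress'] (min_width=8, slack=5)
Line 6: ['pharmacy', 'be'] (min_width=11, slack=2)
Line 7: ['young', 'hard', 'up'] (min_width=13, slack=0)
Line 8: ['wolf', 'tomato'] (min_width=11, slack=2)
Line 9: ['table', 'cat'] (min_width=9, slack=4)
Line 10: ['black', 'angry'] (min_width=11, slack=2)
Line 11: ['tired', 'heart'] (min_width=11, slack=2)
Line 12: ['fox', 'number'] (min_width=10, slack=3)
Line 13: ['hard'] (min_width=4, slack=9)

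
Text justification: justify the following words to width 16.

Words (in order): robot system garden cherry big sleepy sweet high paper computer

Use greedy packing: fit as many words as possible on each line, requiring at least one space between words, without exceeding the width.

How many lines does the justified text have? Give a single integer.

Answer: 5

Derivation:
Line 1: ['robot', 'system'] (min_width=12, slack=4)
Line 2: ['garden', 'cherry'] (min_width=13, slack=3)
Line 3: ['big', 'sleepy', 'sweet'] (min_width=16, slack=0)
Line 4: ['high', 'paper'] (min_width=10, slack=6)
Line 5: ['computer'] (min_width=8, slack=8)
Total lines: 5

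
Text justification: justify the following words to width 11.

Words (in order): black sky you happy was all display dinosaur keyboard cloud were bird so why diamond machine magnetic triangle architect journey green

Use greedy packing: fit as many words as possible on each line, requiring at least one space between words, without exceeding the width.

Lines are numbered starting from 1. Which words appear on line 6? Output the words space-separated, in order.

Line 1: ['black', 'sky'] (min_width=9, slack=2)
Line 2: ['you', 'happy'] (min_width=9, slack=2)
Line 3: ['was', 'all'] (min_width=7, slack=4)
Line 4: ['display'] (min_width=7, slack=4)
Line 5: ['dinosaur'] (min_width=8, slack=3)
Line 6: ['keyboard'] (min_width=8, slack=3)
Line 7: ['cloud', 'were'] (min_width=10, slack=1)
Line 8: ['bird', 'so', 'why'] (min_width=11, slack=0)
Line 9: ['diamond'] (min_width=7, slack=4)
Line 10: ['machine'] (min_width=7, slack=4)
Line 11: ['magnetic'] (min_width=8, slack=3)
Line 12: ['triangle'] (min_width=8, slack=3)
Line 13: ['architect'] (min_width=9, slack=2)
Line 14: ['journey'] (min_width=7, slack=4)
Line 15: ['green'] (min_width=5, slack=6)

Answer: keyboard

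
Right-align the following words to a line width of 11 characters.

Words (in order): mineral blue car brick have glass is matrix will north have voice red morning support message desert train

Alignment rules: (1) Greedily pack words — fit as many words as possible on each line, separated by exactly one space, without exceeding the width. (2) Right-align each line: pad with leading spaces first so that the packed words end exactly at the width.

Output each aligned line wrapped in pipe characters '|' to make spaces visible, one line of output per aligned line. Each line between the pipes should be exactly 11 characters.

Answer: |    mineral|
|   blue car|
| brick have|
|   glass is|
|matrix will|
| north have|
|  voice red|
|    morning|
|    support|
|    message|
|     desert|
|      train|

Derivation:
Line 1: ['mineral'] (min_width=7, slack=4)
Line 2: ['blue', 'car'] (min_width=8, slack=3)
Line 3: ['brick', 'have'] (min_width=10, slack=1)
Line 4: ['glass', 'is'] (min_width=8, slack=3)
Line 5: ['matrix', 'will'] (min_width=11, slack=0)
Line 6: ['north', 'have'] (min_width=10, slack=1)
Line 7: ['voice', 'red'] (min_width=9, slack=2)
Line 8: ['morning'] (min_width=7, slack=4)
Line 9: ['support'] (min_width=7, slack=4)
Line 10: ['message'] (min_width=7, slack=4)
Line 11: ['desert'] (min_width=6, slack=5)
Line 12: ['train'] (min_width=5, slack=6)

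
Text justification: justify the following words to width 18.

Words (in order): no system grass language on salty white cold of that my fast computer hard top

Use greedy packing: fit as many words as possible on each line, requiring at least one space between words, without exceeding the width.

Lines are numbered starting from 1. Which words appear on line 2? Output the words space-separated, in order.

Line 1: ['no', 'system', 'grass'] (min_width=15, slack=3)
Line 2: ['language', 'on', 'salty'] (min_width=17, slack=1)
Line 3: ['white', 'cold', 'of', 'that'] (min_width=18, slack=0)
Line 4: ['my', 'fast', 'computer'] (min_width=16, slack=2)
Line 5: ['hard', 'top'] (min_width=8, slack=10)

Answer: language on salty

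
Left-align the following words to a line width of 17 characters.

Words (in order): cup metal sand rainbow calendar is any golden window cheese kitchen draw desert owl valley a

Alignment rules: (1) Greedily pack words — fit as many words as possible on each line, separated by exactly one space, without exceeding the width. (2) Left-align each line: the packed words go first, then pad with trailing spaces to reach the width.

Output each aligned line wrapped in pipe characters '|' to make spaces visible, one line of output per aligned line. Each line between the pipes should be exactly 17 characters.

Line 1: ['cup', 'metal', 'sand'] (min_width=14, slack=3)
Line 2: ['rainbow', 'calendar'] (min_width=16, slack=1)
Line 3: ['is', 'any', 'golden'] (min_width=13, slack=4)
Line 4: ['window', 'cheese'] (min_width=13, slack=4)
Line 5: ['kitchen', 'draw'] (min_width=12, slack=5)
Line 6: ['desert', 'owl', 'valley'] (min_width=17, slack=0)
Line 7: ['a'] (min_width=1, slack=16)

Answer: |cup metal sand   |
|rainbow calendar |
|is any golden    |
|window cheese    |
|kitchen draw     |
|desert owl valley|
|a                |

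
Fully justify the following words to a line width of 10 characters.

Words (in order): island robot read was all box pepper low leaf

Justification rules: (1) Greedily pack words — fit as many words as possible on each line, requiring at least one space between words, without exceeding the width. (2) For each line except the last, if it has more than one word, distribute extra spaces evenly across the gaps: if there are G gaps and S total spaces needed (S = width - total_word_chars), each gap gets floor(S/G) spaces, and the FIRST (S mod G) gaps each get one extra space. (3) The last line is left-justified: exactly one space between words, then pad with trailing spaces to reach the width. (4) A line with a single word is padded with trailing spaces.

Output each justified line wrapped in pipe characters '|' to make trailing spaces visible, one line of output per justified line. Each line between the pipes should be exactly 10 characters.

Line 1: ['island'] (min_width=6, slack=4)
Line 2: ['robot', 'read'] (min_width=10, slack=0)
Line 3: ['was', 'all'] (min_width=7, slack=3)
Line 4: ['box', 'pepper'] (min_width=10, slack=0)
Line 5: ['low', 'leaf'] (min_width=8, slack=2)

Answer: |island    |
|robot read|
|was    all|
|box pepper|
|low leaf  |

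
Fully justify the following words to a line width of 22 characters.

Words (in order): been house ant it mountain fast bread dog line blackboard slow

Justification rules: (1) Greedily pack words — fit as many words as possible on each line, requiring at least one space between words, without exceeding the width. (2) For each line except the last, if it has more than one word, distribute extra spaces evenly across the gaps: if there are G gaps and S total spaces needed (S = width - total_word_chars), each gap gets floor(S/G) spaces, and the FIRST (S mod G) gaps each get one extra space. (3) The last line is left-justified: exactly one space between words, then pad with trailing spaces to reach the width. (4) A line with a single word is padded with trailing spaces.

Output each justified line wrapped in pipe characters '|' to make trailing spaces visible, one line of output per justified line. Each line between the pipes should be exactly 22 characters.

Answer: |been   house   ant  it|
|mountain   fast  bread|
|dog   line  blackboard|
|slow                  |

Derivation:
Line 1: ['been', 'house', 'ant', 'it'] (min_width=17, slack=5)
Line 2: ['mountain', 'fast', 'bread'] (min_width=19, slack=3)
Line 3: ['dog', 'line', 'blackboard'] (min_width=19, slack=3)
Line 4: ['slow'] (min_width=4, slack=18)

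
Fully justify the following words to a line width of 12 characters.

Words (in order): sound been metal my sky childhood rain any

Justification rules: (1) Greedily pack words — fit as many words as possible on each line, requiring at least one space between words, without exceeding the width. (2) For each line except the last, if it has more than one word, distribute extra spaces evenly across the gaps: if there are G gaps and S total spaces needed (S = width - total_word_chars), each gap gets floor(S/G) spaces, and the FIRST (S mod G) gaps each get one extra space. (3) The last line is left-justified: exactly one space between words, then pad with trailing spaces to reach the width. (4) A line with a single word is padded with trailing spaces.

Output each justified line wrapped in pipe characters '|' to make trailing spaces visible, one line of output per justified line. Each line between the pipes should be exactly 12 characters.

Line 1: ['sound', 'been'] (min_width=10, slack=2)
Line 2: ['metal', 'my', 'sky'] (min_width=12, slack=0)
Line 3: ['childhood'] (min_width=9, slack=3)
Line 4: ['rain', 'any'] (min_width=8, slack=4)

Answer: |sound   been|
|metal my sky|
|childhood   |
|rain any    |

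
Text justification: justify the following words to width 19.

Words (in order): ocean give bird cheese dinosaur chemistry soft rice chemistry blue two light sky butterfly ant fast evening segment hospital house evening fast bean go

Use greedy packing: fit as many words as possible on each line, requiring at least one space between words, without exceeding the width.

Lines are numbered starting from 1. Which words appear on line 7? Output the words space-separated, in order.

Answer: segment hospital

Derivation:
Line 1: ['ocean', 'give', 'bird'] (min_width=15, slack=4)
Line 2: ['cheese', 'dinosaur'] (min_width=15, slack=4)
Line 3: ['chemistry', 'soft', 'rice'] (min_width=19, slack=0)
Line 4: ['chemistry', 'blue', 'two'] (min_width=18, slack=1)
Line 5: ['light', 'sky', 'butterfly'] (min_width=19, slack=0)
Line 6: ['ant', 'fast', 'evening'] (min_width=16, slack=3)
Line 7: ['segment', 'hospital'] (min_width=16, slack=3)
Line 8: ['house', 'evening', 'fast'] (min_width=18, slack=1)
Line 9: ['bean', 'go'] (min_width=7, slack=12)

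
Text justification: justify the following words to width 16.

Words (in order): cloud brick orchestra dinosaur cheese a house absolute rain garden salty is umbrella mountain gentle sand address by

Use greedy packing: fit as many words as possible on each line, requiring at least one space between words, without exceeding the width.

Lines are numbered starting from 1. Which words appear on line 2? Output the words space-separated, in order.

Answer: orchestra

Derivation:
Line 1: ['cloud', 'brick'] (min_width=11, slack=5)
Line 2: ['orchestra'] (min_width=9, slack=7)
Line 3: ['dinosaur', 'cheese'] (min_width=15, slack=1)
Line 4: ['a', 'house', 'absolute'] (min_width=16, slack=0)
Line 5: ['rain', 'garden'] (min_width=11, slack=5)
Line 6: ['salty', 'is'] (min_width=8, slack=8)
Line 7: ['umbrella'] (min_width=8, slack=8)
Line 8: ['mountain', 'gentle'] (min_width=15, slack=1)
Line 9: ['sand', 'address', 'by'] (min_width=15, slack=1)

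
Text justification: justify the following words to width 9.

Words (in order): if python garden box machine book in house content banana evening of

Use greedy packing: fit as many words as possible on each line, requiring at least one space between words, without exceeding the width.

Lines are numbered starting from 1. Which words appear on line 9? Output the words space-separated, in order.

Answer: evening

Derivation:
Line 1: ['if', 'python'] (min_width=9, slack=0)
Line 2: ['garden'] (min_width=6, slack=3)
Line 3: ['box'] (min_width=3, slack=6)
Line 4: ['machine'] (min_width=7, slack=2)
Line 5: ['book', 'in'] (min_width=7, slack=2)
Line 6: ['house'] (min_width=5, slack=4)
Line 7: ['content'] (min_width=7, slack=2)
Line 8: ['banana'] (min_width=6, slack=3)
Line 9: ['evening'] (min_width=7, slack=2)
Line 10: ['of'] (min_width=2, slack=7)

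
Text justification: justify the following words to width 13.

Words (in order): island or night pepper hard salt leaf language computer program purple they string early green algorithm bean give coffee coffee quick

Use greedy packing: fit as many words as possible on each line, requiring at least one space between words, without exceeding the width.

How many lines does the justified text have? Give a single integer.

Line 1: ['island', 'or'] (min_width=9, slack=4)
Line 2: ['night', 'pepper'] (min_width=12, slack=1)
Line 3: ['hard', 'salt'] (min_width=9, slack=4)
Line 4: ['leaf', 'language'] (min_width=13, slack=0)
Line 5: ['computer'] (min_width=8, slack=5)
Line 6: ['program'] (min_width=7, slack=6)
Line 7: ['purple', 'they'] (min_width=11, slack=2)
Line 8: ['string', 'early'] (min_width=12, slack=1)
Line 9: ['green'] (min_width=5, slack=8)
Line 10: ['algorithm'] (min_width=9, slack=4)
Line 11: ['bean', 'give'] (min_width=9, slack=4)
Line 12: ['coffee', 'coffee'] (min_width=13, slack=0)
Line 13: ['quick'] (min_width=5, slack=8)
Total lines: 13

Answer: 13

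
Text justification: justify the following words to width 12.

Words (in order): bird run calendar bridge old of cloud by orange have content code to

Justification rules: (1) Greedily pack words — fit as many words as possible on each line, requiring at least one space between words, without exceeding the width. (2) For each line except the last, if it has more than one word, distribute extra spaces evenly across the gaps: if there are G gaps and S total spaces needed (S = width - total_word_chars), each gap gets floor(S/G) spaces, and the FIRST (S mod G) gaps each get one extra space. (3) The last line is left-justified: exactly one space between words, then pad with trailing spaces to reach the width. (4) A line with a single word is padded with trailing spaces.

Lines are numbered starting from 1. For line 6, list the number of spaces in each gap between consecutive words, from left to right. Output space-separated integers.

Answer: 1

Derivation:
Line 1: ['bird', 'run'] (min_width=8, slack=4)
Line 2: ['calendar'] (min_width=8, slack=4)
Line 3: ['bridge', 'old'] (min_width=10, slack=2)
Line 4: ['of', 'cloud', 'by'] (min_width=11, slack=1)
Line 5: ['orange', 'have'] (min_width=11, slack=1)
Line 6: ['content', 'code'] (min_width=12, slack=0)
Line 7: ['to'] (min_width=2, slack=10)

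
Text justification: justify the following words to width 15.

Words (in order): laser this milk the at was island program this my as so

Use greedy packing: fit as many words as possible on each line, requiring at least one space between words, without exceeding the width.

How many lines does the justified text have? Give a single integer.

Answer: 4

Derivation:
Line 1: ['laser', 'this', 'milk'] (min_width=15, slack=0)
Line 2: ['the', 'at', 'was'] (min_width=10, slack=5)
Line 3: ['island', 'program'] (min_width=14, slack=1)
Line 4: ['this', 'my', 'as', 'so'] (min_width=13, slack=2)
Total lines: 4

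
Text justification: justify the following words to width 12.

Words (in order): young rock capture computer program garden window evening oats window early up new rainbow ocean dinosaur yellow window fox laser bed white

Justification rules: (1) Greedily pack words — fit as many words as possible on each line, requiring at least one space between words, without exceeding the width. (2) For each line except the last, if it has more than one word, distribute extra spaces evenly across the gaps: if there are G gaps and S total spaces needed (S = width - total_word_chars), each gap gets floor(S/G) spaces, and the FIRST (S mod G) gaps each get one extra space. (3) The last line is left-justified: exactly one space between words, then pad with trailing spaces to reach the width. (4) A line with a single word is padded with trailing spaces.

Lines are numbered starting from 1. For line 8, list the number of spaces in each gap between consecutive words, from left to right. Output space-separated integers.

Line 1: ['young', 'rock'] (min_width=10, slack=2)
Line 2: ['capture'] (min_width=7, slack=5)
Line 3: ['computer'] (min_width=8, slack=4)
Line 4: ['program'] (min_width=7, slack=5)
Line 5: ['garden'] (min_width=6, slack=6)
Line 6: ['window'] (min_width=6, slack=6)
Line 7: ['evening', 'oats'] (min_width=12, slack=0)
Line 8: ['window', 'early'] (min_width=12, slack=0)
Line 9: ['up', 'new'] (min_width=6, slack=6)
Line 10: ['rainbow'] (min_width=7, slack=5)
Line 11: ['ocean'] (min_width=5, slack=7)
Line 12: ['dinosaur'] (min_width=8, slack=4)
Line 13: ['yellow'] (min_width=6, slack=6)
Line 14: ['window', 'fox'] (min_width=10, slack=2)
Line 15: ['laser', 'bed'] (min_width=9, slack=3)
Line 16: ['white'] (min_width=5, slack=7)

Answer: 1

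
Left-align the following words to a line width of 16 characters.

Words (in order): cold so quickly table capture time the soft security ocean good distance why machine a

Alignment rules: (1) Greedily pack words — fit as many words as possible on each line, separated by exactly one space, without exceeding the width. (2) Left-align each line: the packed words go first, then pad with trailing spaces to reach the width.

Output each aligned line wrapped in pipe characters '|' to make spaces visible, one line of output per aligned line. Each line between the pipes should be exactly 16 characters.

Line 1: ['cold', 'so', 'quickly'] (min_width=15, slack=1)
Line 2: ['table', 'capture'] (min_width=13, slack=3)
Line 3: ['time', 'the', 'soft'] (min_width=13, slack=3)
Line 4: ['security', 'ocean'] (min_width=14, slack=2)
Line 5: ['good', 'distance'] (min_width=13, slack=3)
Line 6: ['why', 'machine', 'a'] (min_width=13, slack=3)

Answer: |cold so quickly |
|table capture   |
|time the soft   |
|security ocean  |
|good distance   |
|why machine a   |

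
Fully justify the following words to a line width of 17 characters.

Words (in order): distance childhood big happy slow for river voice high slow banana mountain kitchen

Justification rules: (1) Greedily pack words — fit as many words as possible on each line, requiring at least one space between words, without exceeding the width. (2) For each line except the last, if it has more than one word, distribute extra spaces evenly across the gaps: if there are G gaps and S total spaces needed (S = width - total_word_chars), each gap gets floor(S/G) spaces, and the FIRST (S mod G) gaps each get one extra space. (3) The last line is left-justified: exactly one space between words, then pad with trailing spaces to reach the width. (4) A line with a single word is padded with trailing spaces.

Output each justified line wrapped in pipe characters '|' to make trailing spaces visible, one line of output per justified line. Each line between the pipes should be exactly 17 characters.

Answer: |distance         |
|childhood     big|
|happy   slow  for|
|river  voice high|
|slow       banana|
|mountain kitchen |

Derivation:
Line 1: ['distance'] (min_width=8, slack=9)
Line 2: ['childhood', 'big'] (min_width=13, slack=4)
Line 3: ['happy', 'slow', 'for'] (min_width=14, slack=3)
Line 4: ['river', 'voice', 'high'] (min_width=16, slack=1)
Line 5: ['slow', 'banana'] (min_width=11, slack=6)
Line 6: ['mountain', 'kitchen'] (min_width=16, slack=1)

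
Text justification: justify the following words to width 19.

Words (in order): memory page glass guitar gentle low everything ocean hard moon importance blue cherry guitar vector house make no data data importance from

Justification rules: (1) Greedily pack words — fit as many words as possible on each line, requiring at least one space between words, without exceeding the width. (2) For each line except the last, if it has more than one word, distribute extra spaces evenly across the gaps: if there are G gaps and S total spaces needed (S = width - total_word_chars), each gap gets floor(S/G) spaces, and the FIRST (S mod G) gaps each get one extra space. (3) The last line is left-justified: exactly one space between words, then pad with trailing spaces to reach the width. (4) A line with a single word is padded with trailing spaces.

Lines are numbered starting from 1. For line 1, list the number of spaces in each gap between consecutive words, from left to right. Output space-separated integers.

Answer: 2 2

Derivation:
Line 1: ['memory', 'page', 'glass'] (min_width=17, slack=2)
Line 2: ['guitar', 'gentle', 'low'] (min_width=17, slack=2)
Line 3: ['everything', 'ocean'] (min_width=16, slack=3)
Line 4: ['hard', 'moon'] (min_width=9, slack=10)
Line 5: ['importance', 'blue'] (min_width=15, slack=4)
Line 6: ['cherry', 'guitar'] (min_width=13, slack=6)
Line 7: ['vector', 'house', 'make'] (min_width=17, slack=2)
Line 8: ['no', 'data', 'data'] (min_width=12, slack=7)
Line 9: ['importance', 'from'] (min_width=15, slack=4)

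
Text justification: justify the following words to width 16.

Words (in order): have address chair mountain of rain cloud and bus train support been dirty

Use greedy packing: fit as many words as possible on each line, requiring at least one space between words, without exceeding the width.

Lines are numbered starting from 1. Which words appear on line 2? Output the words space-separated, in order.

Line 1: ['have', 'address'] (min_width=12, slack=4)
Line 2: ['chair', 'mountain'] (min_width=14, slack=2)
Line 3: ['of', 'rain', 'cloud'] (min_width=13, slack=3)
Line 4: ['and', 'bus', 'train'] (min_width=13, slack=3)
Line 5: ['support', 'been'] (min_width=12, slack=4)
Line 6: ['dirty'] (min_width=5, slack=11)

Answer: chair mountain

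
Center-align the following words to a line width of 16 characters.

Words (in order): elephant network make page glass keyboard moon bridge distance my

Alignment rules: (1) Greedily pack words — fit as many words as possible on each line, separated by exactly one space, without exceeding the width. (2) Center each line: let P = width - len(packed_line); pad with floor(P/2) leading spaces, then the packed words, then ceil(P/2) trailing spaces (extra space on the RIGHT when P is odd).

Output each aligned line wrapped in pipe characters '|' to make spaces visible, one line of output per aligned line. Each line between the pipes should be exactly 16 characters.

Answer: |elephant network|
|make page glass |
| keyboard moon  |
|bridge distance |
|       my       |

Derivation:
Line 1: ['elephant', 'network'] (min_width=16, slack=0)
Line 2: ['make', 'page', 'glass'] (min_width=15, slack=1)
Line 3: ['keyboard', 'moon'] (min_width=13, slack=3)
Line 4: ['bridge', 'distance'] (min_width=15, slack=1)
Line 5: ['my'] (min_width=2, slack=14)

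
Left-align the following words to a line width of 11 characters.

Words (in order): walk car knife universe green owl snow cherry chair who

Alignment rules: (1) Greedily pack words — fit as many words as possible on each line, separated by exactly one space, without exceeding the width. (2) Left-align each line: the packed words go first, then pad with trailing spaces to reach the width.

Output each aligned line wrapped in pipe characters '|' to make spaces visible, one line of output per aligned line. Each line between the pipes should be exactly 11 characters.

Line 1: ['walk', 'car'] (min_width=8, slack=3)
Line 2: ['knife'] (min_width=5, slack=6)
Line 3: ['universe'] (min_width=8, slack=3)
Line 4: ['green', 'owl'] (min_width=9, slack=2)
Line 5: ['snow', 'cherry'] (min_width=11, slack=0)
Line 6: ['chair', 'who'] (min_width=9, slack=2)

Answer: |walk car   |
|knife      |
|universe   |
|green owl  |
|snow cherry|
|chair who  |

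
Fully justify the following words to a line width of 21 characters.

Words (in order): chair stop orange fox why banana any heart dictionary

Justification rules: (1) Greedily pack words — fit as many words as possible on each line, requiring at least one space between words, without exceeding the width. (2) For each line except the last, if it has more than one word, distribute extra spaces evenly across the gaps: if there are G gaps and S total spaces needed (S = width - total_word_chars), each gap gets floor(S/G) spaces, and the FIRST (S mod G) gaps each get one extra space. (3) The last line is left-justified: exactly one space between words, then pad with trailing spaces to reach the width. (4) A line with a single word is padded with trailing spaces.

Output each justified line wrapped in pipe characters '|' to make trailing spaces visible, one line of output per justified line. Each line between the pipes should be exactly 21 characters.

Answer: |chair stop orange fox|
|why  banana any heart|
|dictionary           |

Derivation:
Line 1: ['chair', 'stop', 'orange', 'fox'] (min_width=21, slack=0)
Line 2: ['why', 'banana', 'any', 'heart'] (min_width=20, slack=1)
Line 3: ['dictionary'] (min_width=10, slack=11)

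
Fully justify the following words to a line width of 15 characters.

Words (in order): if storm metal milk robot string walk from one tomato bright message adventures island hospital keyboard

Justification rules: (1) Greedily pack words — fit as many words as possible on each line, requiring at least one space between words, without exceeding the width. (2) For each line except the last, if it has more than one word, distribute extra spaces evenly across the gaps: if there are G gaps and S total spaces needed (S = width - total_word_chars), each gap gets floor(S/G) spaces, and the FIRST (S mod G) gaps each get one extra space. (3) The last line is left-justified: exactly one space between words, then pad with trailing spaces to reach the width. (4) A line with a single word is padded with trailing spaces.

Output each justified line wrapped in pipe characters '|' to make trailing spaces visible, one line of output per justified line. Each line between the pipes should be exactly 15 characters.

Answer: |if  storm metal|
|milk      robot|
|string     walk|
|from one tomato|
|bright  message|
|adventures     |
|island hospital|
|keyboard       |

Derivation:
Line 1: ['if', 'storm', 'metal'] (min_width=14, slack=1)
Line 2: ['milk', 'robot'] (min_width=10, slack=5)
Line 3: ['string', 'walk'] (min_width=11, slack=4)
Line 4: ['from', 'one', 'tomato'] (min_width=15, slack=0)
Line 5: ['bright', 'message'] (min_width=14, slack=1)
Line 6: ['adventures'] (min_width=10, slack=5)
Line 7: ['island', 'hospital'] (min_width=15, slack=0)
Line 8: ['keyboard'] (min_width=8, slack=7)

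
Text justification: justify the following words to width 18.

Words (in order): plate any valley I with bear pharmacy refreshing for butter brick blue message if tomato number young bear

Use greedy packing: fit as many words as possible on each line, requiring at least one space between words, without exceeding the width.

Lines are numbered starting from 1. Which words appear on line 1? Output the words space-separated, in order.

Line 1: ['plate', 'any', 'valley', 'I'] (min_width=18, slack=0)
Line 2: ['with', 'bear', 'pharmacy'] (min_width=18, slack=0)
Line 3: ['refreshing', 'for'] (min_width=14, slack=4)
Line 4: ['butter', 'brick', 'blue'] (min_width=17, slack=1)
Line 5: ['message', 'if', 'tomato'] (min_width=17, slack=1)
Line 6: ['number', 'young', 'bear'] (min_width=17, slack=1)

Answer: plate any valley I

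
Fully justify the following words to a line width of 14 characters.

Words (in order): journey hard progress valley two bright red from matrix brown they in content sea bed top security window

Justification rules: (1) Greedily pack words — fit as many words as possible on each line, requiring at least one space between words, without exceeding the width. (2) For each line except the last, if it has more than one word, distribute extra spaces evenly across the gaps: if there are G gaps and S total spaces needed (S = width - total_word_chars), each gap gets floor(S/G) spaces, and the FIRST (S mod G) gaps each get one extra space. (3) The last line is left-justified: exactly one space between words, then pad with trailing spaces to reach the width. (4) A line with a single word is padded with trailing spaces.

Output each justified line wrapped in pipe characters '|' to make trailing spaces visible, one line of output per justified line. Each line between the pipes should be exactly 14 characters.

Line 1: ['journey', 'hard'] (min_width=12, slack=2)
Line 2: ['progress'] (min_width=8, slack=6)
Line 3: ['valley', 'two'] (min_width=10, slack=4)
Line 4: ['bright', 'red'] (min_width=10, slack=4)
Line 5: ['from', 'matrix'] (min_width=11, slack=3)
Line 6: ['brown', 'they', 'in'] (min_width=13, slack=1)
Line 7: ['content', 'sea'] (min_width=11, slack=3)
Line 8: ['bed', 'top'] (min_width=7, slack=7)
Line 9: ['security'] (min_width=8, slack=6)
Line 10: ['window'] (min_width=6, slack=8)

Answer: |journey   hard|
|progress      |
|valley     two|
|bright     red|
|from    matrix|
|brown  they in|
|content    sea|
|bed        top|
|security      |
|window        |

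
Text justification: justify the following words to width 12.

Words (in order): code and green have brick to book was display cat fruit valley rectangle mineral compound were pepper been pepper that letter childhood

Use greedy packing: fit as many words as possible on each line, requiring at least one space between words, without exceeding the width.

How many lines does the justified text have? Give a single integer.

Line 1: ['code', 'and'] (min_width=8, slack=4)
Line 2: ['green', 'have'] (min_width=10, slack=2)
Line 3: ['brick', 'to'] (min_width=8, slack=4)
Line 4: ['book', 'was'] (min_width=8, slack=4)
Line 5: ['display', 'cat'] (min_width=11, slack=1)
Line 6: ['fruit', 'valley'] (min_width=12, slack=0)
Line 7: ['rectangle'] (min_width=9, slack=3)
Line 8: ['mineral'] (min_width=7, slack=5)
Line 9: ['compound'] (min_width=8, slack=4)
Line 10: ['were', 'pepper'] (min_width=11, slack=1)
Line 11: ['been', 'pepper'] (min_width=11, slack=1)
Line 12: ['that', 'letter'] (min_width=11, slack=1)
Line 13: ['childhood'] (min_width=9, slack=3)
Total lines: 13

Answer: 13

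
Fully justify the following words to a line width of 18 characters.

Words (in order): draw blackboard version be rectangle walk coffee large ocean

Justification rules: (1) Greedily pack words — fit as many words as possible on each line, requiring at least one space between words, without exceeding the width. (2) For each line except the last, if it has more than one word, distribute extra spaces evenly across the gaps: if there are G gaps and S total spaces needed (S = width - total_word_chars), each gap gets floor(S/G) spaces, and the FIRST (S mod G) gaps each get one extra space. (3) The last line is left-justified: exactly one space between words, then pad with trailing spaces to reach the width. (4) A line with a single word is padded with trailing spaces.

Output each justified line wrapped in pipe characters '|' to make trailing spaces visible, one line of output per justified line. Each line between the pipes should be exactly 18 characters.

Line 1: ['draw', 'blackboard'] (min_width=15, slack=3)
Line 2: ['version', 'be'] (min_width=10, slack=8)
Line 3: ['rectangle', 'walk'] (min_width=14, slack=4)
Line 4: ['coffee', 'large', 'ocean'] (min_width=18, slack=0)

Answer: |draw    blackboard|
|version         be|
|rectangle     walk|
|coffee large ocean|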